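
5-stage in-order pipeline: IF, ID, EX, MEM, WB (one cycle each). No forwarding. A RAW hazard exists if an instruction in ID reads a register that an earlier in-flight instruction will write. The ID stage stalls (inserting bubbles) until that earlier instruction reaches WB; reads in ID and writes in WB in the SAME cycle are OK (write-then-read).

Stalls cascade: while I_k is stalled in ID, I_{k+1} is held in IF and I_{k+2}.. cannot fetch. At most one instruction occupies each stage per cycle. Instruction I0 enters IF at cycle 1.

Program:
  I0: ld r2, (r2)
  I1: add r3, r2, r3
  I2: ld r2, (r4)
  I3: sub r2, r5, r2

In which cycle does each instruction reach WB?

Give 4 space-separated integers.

I0 ld r2 <- r2: IF@1 ID@2 stall=0 (-) EX@3 MEM@4 WB@5
I1 add r3 <- r2,r3: IF@2 ID@3 stall=2 (RAW on I0.r2 (WB@5)) EX@6 MEM@7 WB@8
I2 ld r2 <- r4: IF@3 ID@6 stall=0 (-) EX@7 MEM@8 WB@9
I3 sub r2 <- r5,r2: IF@6 ID@7 stall=2 (RAW on I2.r2 (WB@9)) EX@10 MEM@11 WB@12

Answer: 5 8 9 12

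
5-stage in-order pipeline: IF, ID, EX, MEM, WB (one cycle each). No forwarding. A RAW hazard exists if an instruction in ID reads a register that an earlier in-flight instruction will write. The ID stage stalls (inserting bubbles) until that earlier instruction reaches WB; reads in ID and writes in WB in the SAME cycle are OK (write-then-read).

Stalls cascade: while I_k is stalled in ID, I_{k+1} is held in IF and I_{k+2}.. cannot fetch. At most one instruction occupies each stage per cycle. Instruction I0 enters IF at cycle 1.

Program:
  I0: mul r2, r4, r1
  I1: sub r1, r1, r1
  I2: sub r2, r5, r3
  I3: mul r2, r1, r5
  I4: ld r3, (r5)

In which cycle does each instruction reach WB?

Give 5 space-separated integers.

I0 mul r2 <- r4,r1: IF@1 ID@2 stall=0 (-) EX@3 MEM@4 WB@5
I1 sub r1 <- r1,r1: IF@2 ID@3 stall=0 (-) EX@4 MEM@5 WB@6
I2 sub r2 <- r5,r3: IF@3 ID@4 stall=0 (-) EX@5 MEM@6 WB@7
I3 mul r2 <- r1,r5: IF@4 ID@5 stall=1 (RAW on I1.r1 (WB@6)) EX@7 MEM@8 WB@9
I4 ld r3 <- r5: IF@5 ID@7 stall=0 (-) EX@8 MEM@9 WB@10

Answer: 5 6 7 9 10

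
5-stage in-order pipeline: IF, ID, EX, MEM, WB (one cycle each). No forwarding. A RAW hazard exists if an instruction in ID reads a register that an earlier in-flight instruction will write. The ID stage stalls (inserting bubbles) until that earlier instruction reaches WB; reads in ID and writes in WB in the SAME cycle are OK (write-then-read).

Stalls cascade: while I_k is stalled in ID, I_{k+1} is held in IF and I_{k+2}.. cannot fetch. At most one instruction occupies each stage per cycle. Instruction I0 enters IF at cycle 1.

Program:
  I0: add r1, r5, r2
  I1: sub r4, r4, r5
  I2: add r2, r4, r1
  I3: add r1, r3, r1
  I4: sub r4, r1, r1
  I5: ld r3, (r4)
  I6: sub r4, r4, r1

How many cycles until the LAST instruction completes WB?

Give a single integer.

I0 add r1 <- r5,r2: IF@1 ID@2 stall=0 (-) EX@3 MEM@4 WB@5
I1 sub r4 <- r4,r5: IF@2 ID@3 stall=0 (-) EX@4 MEM@5 WB@6
I2 add r2 <- r4,r1: IF@3 ID@4 stall=2 (RAW on I1.r4 (WB@6)) EX@7 MEM@8 WB@9
I3 add r1 <- r3,r1: IF@4 ID@7 stall=0 (-) EX@8 MEM@9 WB@10
I4 sub r4 <- r1,r1: IF@7 ID@8 stall=2 (RAW on I3.r1 (WB@10)) EX@11 MEM@12 WB@13
I5 ld r3 <- r4: IF@8 ID@11 stall=2 (RAW on I4.r4 (WB@13)) EX@14 MEM@15 WB@16
I6 sub r4 <- r4,r1: IF@11 ID@14 stall=0 (-) EX@15 MEM@16 WB@17

Answer: 17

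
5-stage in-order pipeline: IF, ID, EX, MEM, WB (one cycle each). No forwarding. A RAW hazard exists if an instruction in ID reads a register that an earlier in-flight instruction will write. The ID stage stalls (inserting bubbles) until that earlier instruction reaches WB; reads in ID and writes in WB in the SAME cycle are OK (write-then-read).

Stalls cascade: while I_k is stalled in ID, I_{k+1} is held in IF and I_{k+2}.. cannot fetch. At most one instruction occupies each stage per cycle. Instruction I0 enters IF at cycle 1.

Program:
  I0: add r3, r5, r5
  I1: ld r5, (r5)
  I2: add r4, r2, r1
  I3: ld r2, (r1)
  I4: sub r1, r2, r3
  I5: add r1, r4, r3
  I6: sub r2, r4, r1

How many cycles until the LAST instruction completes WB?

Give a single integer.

Answer: 15

Derivation:
I0 add r3 <- r5,r5: IF@1 ID@2 stall=0 (-) EX@3 MEM@4 WB@5
I1 ld r5 <- r5: IF@2 ID@3 stall=0 (-) EX@4 MEM@5 WB@6
I2 add r4 <- r2,r1: IF@3 ID@4 stall=0 (-) EX@5 MEM@6 WB@7
I3 ld r2 <- r1: IF@4 ID@5 stall=0 (-) EX@6 MEM@7 WB@8
I4 sub r1 <- r2,r3: IF@5 ID@6 stall=2 (RAW on I3.r2 (WB@8)) EX@9 MEM@10 WB@11
I5 add r1 <- r4,r3: IF@6 ID@9 stall=0 (-) EX@10 MEM@11 WB@12
I6 sub r2 <- r4,r1: IF@9 ID@10 stall=2 (RAW on I5.r1 (WB@12)) EX@13 MEM@14 WB@15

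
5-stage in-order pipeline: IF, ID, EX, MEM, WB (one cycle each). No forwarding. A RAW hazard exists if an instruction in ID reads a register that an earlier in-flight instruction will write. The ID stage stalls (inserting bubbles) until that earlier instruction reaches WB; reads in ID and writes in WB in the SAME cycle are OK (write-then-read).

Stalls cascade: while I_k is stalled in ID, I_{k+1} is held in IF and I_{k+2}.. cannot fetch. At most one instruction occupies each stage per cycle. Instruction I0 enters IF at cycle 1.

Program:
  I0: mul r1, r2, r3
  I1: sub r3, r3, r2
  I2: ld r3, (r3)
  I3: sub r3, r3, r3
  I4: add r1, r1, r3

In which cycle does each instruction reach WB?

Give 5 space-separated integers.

Answer: 5 6 9 12 15

Derivation:
I0 mul r1 <- r2,r3: IF@1 ID@2 stall=0 (-) EX@3 MEM@4 WB@5
I1 sub r3 <- r3,r2: IF@2 ID@3 stall=0 (-) EX@4 MEM@5 WB@6
I2 ld r3 <- r3: IF@3 ID@4 stall=2 (RAW on I1.r3 (WB@6)) EX@7 MEM@8 WB@9
I3 sub r3 <- r3,r3: IF@4 ID@7 stall=2 (RAW on I2.r3 (WB@9)) EX@10 MEM@11 WB@12
I4 add r1 <- r1,r3: IF@7 ID@10 stall=2 (RAW on I3.r3 (WB@12)) EX@13 MEM@14 WB@15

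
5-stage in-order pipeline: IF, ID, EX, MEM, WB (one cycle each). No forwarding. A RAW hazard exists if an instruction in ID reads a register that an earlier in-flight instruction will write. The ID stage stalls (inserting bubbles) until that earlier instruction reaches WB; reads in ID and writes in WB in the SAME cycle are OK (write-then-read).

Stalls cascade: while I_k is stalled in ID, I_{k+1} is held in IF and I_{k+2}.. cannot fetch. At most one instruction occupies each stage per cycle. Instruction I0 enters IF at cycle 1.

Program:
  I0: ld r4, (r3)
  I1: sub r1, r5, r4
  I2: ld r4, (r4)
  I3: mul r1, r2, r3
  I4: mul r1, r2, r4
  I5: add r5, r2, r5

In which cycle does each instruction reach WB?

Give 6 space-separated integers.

Answer: 5 8 9 10 12 13

Derivation:
I0 ld r4 <- r3: IF@1 ID@2 stall=0 (-) EX@3 MEM@4 WB@5
I1 sub r1 <- r5,r4: IF@2 ID@3 stall=2 (RAW on I0.r4 (WB@5)) EX@6 MEM@7 WB@8
I2 ld r4 <- r4: IF@3 ID@6 stall=0 (-) EX@7 MEM@8 WB@9
I3 mul r1 <- r2,r3: IF@6 ID@7 stall=0 (-) EX@8 MEM@9 WB@10
I4 mul r1 <- r2,r4: IF@7 ID@8 stall=1 (RAW on I2.r4 (WB@9)) EX@10 MEM@11 WB@12
I5 add r5 <- r2,r5: IF@8 ID@10 stall=0 (-) EX@11 MEM@12 WB@13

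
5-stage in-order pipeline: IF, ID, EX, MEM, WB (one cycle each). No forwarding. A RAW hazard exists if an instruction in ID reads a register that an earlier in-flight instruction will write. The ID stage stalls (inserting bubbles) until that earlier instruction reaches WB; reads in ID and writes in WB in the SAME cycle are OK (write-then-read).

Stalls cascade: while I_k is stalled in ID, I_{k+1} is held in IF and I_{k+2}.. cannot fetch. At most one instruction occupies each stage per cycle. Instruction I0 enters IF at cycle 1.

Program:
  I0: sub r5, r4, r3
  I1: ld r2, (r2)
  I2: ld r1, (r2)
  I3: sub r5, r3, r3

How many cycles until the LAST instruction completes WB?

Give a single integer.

I0 sub r5 <- r4,r3: IF@1 ID@2 stall=0 (-) EX@3 MEM@4 WB@5
I1 ld r2 <- r2: IF@2 ID@3 stall=0 (-) EX@4 MEM@5 WB@6
I2 ld r1 <- r2: IF@3 ID@4 stall=2 (RAW on I1.r2 (WB@6)) EX@7 MEM@8 WB@9
I3 sub r5 <- r3,r3: IF@4 ID@7 stall=0 (-) EX@8 MEM@9 WB@10

Answer: 10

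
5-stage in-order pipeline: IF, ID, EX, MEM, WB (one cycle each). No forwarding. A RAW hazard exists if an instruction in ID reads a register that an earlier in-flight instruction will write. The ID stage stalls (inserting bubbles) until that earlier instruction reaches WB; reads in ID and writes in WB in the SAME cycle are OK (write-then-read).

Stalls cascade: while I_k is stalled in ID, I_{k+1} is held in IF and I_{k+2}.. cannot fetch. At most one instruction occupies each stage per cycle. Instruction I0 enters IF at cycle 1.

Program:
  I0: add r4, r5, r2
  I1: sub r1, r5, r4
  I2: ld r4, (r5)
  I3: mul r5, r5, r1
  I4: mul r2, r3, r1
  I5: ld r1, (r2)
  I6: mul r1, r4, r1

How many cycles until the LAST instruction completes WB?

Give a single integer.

Answer: 18

Derivation:
I0 add r4 <- r5,r2: IF@1 ID@2 stall=0 (-) EX@3 MEM@4 WB@5
I1 sub r1 <- r5,r4: IF@2 ID@3 stall=2 (RAW on I0.r4 (WB@5)) EX@6 MEM@7 WB@8
I2 ld r4 <- r5: IF@3 ID@6 stall=0 (-) EX@7 MEM@8 WB@9
I3 mul r5 <- r5,r1: IF@6 ID@7 stall=1 (RAW on I1.r1 (WB@8)) EX@9 MEM@10 WB@11
I4 mul r2 <- r3,r1: IF@7 ID@9 stall=0 (-) EX@10 MEM@11 WB@12
I5 ld r1 <- r2: IF@9 ID@10 stall=2 (RAW on I4.r2 (WB@12)) EX@13 MEM@14 WB@15
I6 mul r1 <- r4,r1: IF@10 ID@13 stall=2 (RAW on I5.r1 (WB@15)) EX@16 MEM@17 WB@18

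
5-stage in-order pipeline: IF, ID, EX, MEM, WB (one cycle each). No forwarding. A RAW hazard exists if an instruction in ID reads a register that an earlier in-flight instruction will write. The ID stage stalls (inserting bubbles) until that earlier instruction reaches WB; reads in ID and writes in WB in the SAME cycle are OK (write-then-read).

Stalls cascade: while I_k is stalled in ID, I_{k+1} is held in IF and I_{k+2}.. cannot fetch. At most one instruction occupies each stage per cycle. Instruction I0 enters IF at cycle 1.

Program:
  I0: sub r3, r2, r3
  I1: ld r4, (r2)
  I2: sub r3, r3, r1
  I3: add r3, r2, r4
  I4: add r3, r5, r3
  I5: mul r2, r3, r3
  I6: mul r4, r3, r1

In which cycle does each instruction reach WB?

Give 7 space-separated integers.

I0 sub r3 <- r2,r3: IF@1 ID@2 stall=0 (-) EX@3 MEM@4 WB@5
I1 ld r4 <- r2: IF@2 ID@3 stall=0 (-) EX@4 MEM@5 WB@6
I2 sub r3 <- r3,r1: IF@3 ID@4 stall=1 (RAW on I0.r3 (WB@5)) EX@6 MEM@7 WB@8
I3 add r3 <- r2,r4: IF@4 ID@6 stall=0 (-) EX@7 MEM@8 WB@9
I4 add r3 <- r5,r3: IF@6 ID@7 stall=2 (RAW on I3.r3 (WB@9)) EX@10 MEM@11 WB@12
I5 mul r2 <- r3,r3: IF@7 ID@10 stall=2 (RAW on I4.r3 (WB@12)) EX@13 MEM@14 WB@15
I6 mul r4 <- r3,r1: IF@10 ID@13 stall=0 (-) EX@14 MEM@15 WB@16

Answer: 5 6 8 9 12 15 16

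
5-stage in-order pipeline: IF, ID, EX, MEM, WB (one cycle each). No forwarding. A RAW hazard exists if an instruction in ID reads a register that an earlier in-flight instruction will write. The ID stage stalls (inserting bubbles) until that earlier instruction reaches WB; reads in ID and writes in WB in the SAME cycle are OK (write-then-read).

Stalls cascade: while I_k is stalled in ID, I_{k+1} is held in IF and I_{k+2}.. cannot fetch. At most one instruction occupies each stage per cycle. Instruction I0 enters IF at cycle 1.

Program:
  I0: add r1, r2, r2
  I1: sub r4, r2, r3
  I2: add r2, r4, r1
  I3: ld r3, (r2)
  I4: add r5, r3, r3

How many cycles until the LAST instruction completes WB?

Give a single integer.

Answer: 15

Derivation:
I0 add r1 <- r2,r2: IF@1 ID@2 stall=0 (-) EX@3 MEM@4 WB@5
I1 sub r4 <- r2,r3: IF@2 ID@3 stall=0 (-) EX@4 MEM@5 WB@6
I2 add r2 <- r4,r1: IF@3 ID@4 stall=2 (RAW on I1.r4 (WB@6)) EX@7 MEM@8 WB@9
I3 ld r3 <- r2: IF@4 ID@7 stall=2 (RAW on I2.r2 (WB@9)) EX@10 MEM@11 WB@12
I4 add r5 <- r3,r3: IF@7 ID@10 stall=2 (RAW on I3.r3 (WB@12)) EX@13 MEM@14 WB@15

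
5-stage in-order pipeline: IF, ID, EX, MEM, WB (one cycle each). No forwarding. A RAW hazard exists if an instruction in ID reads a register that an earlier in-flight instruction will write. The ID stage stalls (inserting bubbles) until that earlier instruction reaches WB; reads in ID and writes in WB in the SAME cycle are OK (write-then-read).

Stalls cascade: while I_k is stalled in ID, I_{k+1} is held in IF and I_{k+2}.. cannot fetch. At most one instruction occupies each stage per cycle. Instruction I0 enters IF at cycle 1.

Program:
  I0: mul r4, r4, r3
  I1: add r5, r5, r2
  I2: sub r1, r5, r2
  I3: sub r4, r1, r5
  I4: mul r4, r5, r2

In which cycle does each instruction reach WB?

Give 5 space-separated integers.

Answer: 5 6 9 12 13

Derivation:
I0 mul r4 <- r4,r3: IF@1 ID@2 stall=0 (-) EX@3 MEM@4 WB@5
I1 add r5 <- r5,r2: IF@2 ID@3 stall=0 (-) EX@4 MEM@5 WB@6
I2 sub r1 <- r5,r2: IF@3 ID@4 stall=2 (RAW on I1.r5 (WB@6)) EX@7 MEM@8 WB@9
I3 sub r4 <- r1,r5: IF@4 ID@7 stall=2 (RAW on I2.r1 (WB@9)) EX@10 MEM@11 WB@12
I4 mul r4 <- r5,r2: IF@7 ID@10 stall=0 (-) EX@11 MEM@12 WB@13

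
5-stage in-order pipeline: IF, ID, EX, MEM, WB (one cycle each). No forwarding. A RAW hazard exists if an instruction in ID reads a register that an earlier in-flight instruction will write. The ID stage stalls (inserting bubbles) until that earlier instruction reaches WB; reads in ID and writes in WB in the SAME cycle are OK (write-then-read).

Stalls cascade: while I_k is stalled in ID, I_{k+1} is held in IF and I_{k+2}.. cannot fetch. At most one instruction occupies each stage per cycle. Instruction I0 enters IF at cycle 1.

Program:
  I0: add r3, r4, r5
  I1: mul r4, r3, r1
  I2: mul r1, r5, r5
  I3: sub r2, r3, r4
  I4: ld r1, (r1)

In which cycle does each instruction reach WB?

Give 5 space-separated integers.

I0 add r3 <- r4,r5: IF@1 ID@2 stall=0 (-) EX@3 MEM@4 WB@5
I1 mul r4 <- r3,r1: IF@2 ID@3 stall=2 (RAW on I0.r3 (WB@5)) EX@6 MEM@7 WB@8
I2 mul r1 <- r5,r5: IF@3 ID@6 stall=0 (-) EX@7 MEM@8 WB@9
I3 sub r2 <- r3,r4: IF@6 ID@7 stall=1 (RAW on I1.r4 (WB@8)) EX@9 MEM@10 WB@11
I4 ld r1 <- r1: IF@7 ID@9 stall=0 (-) EX@10 MEM@11 WB@12

Answer: 5 8 9 11 12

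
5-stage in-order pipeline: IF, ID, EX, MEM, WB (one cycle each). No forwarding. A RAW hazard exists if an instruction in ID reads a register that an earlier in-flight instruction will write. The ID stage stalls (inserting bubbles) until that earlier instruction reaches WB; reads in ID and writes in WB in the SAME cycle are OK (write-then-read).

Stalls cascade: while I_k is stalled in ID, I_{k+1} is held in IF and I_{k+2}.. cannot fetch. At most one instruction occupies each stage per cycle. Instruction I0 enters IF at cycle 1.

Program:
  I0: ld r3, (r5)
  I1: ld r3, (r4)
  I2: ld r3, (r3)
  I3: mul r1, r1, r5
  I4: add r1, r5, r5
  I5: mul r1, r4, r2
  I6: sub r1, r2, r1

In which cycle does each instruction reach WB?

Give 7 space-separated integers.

I0 ld r3 <- r5: IF@1 ID@2 stall=0 (-) EX@3 MEM@4 WB@5
I1 ld r3 <- r4: IF@2 ID@3 stall=0 (-) EX@4 MEM@5 WB@6
I2 ld r3 <- r3: IF@3 ID@4 stall=2 (RAW on I1.r3 (WB@6)) EX@7 MEM@8 WB@9
I3 mul r1 <- r1,r5: IF@4 ID@7 stall=0 (-) EX@8 MEM@9 WB@10
I4 add r1 <- r5,r5: IF@7 ID@8 stall=0 (-) EX@9 MEM@10 WB@11
I5 mul r1 <- r4,r2: IF@8 ID@9 stall=0 (-) EX@10 MEM@11 WB@12
I6 sub r1 <- r2,r1: IF@9 ID@10 stall=2 (RAW on I5.r1 (WB@12)) EX@13 MEM@14 WB@15

Answer: 5 6 9 10 11 12 15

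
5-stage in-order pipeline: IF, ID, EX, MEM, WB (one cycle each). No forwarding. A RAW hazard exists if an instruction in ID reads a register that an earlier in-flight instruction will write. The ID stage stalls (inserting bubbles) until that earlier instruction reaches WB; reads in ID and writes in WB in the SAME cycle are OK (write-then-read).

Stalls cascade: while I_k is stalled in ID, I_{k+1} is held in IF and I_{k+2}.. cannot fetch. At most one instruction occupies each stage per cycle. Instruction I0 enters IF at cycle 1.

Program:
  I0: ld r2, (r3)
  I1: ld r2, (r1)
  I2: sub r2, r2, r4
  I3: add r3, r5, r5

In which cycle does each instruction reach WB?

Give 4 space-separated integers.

I0 ld r2 <- r3: IF@1 ID@2 stall=0 (-) EX@3 MEM@4 WB@5
I1 ld r2 <- r1: IF@2 ID@3 stall=0 (-) EX@4 MEM@5 WB@6
I2 sub r2 <- r2,r4: IF@3 ID@4 stall=2 (RAW on I1.r2 (WB@6)) EX@7 MEM@8 WB@9
I3 add r3 <- r5,r5: IF@4 ID@7 stall=0 (-) EX@8 MEM@9 WB@10

Answer: 5 6 9 10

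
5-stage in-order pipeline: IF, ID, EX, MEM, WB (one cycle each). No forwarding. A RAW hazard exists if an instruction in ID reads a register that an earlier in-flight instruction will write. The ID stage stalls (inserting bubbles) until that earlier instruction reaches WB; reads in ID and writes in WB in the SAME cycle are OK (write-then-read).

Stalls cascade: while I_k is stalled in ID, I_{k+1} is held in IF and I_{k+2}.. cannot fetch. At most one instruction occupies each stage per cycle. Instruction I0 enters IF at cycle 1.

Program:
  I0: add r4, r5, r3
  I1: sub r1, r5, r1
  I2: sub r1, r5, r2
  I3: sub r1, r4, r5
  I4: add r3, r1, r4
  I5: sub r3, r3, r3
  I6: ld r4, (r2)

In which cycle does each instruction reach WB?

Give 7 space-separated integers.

Answer: 5 6 7 8 11 14 15

Derivation:
I0 add r4 <- r5,r3: IF@1 ID@2 stall=0 (-) EX@3 MEM@4 WB@5
I1 sub r1 <- r5,r1: IF@2 ID@3 stall=0 (-) EX@4 MEM@5 WB@6
I2 sub r1 <- r5,r2: IF@3 ID@4 stall=0 (-) EX@5 MEM@6 WB@7
I3 sub r1 <- r4,r5: IF@4 ID@5 stall=0 (-) EX@6 MEM@7 WB@8
I4 add r3 <- r1,r4: IF@5 ID@6 stall=2 (RAW on I3.r1 (WB@8)) EX@9 MEM@10 WB@11
I5 sub r3 <- r3,r3: IF@6 ID@9 stall=2 (RAW on I4.r3 (WB@11)) EX@12 MEM@13 WB@14
I6 ld r4 <- r2: IF@9 ID@12 stall=0 (-) EX@13 MEM@14 WB@15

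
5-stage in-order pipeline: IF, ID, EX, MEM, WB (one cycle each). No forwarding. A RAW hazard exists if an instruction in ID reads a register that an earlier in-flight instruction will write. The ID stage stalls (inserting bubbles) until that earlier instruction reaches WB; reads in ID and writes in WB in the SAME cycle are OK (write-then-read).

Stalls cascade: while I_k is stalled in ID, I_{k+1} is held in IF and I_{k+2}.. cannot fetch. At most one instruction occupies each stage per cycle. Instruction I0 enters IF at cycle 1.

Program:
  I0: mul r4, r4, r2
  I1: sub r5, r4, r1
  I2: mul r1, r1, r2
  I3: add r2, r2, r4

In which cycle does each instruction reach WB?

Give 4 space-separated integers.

I0 mul r4 <- r4,r2: IF@1 ID@2 stall=0 (-) EX@3 MEM@4 WB@5
I1 sub r5 <- r4,r1: IF@2 ID@3 stall=2 (RAW on I0.r4 (WB@5)) EX@6 MEM@7 WB@8
I2 mul r1 <- r1,r2: IF@3 ID@6 stall=0 (-) EX@7 MEM@8 WB@9
I3 add r2 <- r2,r4: IF@6 ID@7 stall=0 (-) EX@8 MEM@9 WB@10

Answer: 5 8 9 10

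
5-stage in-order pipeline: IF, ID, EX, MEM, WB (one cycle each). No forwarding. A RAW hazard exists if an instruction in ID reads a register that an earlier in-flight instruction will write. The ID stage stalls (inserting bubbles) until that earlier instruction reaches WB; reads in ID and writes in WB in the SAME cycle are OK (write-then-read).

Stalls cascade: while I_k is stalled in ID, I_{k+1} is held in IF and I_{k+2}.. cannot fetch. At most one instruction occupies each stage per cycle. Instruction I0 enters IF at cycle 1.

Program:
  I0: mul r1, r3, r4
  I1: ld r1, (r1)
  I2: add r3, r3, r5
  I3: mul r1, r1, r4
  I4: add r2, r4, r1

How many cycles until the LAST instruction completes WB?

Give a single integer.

I0 mul r1 <- r3,r4: IF@1 ID@2 stall=0 (-) EX@3 MEM@4 WB@5
I1 ld r1 <- r1: IF@2 ID@3 stall=2 (RAW on I0.r1 (WB@5)) EX@6 MEM@7 WB@8
I2 add r3 <- r3,r5: IF@3 ID@6 stall=0 (-) EX@7 MEM@8 WB@9
I3 mul r1 <- r1,r4: IF@6 ID@7 stall=1 (RAW on I1.r1 (WB@8)) EX@9 MEM@10 WB@11
I4 add r2 <- r4,r1: IF@7 ID@9 stall=2 (RAW on I3.r1 (WB@11)) EX@12 MEM@13 WB@14

Answer: 14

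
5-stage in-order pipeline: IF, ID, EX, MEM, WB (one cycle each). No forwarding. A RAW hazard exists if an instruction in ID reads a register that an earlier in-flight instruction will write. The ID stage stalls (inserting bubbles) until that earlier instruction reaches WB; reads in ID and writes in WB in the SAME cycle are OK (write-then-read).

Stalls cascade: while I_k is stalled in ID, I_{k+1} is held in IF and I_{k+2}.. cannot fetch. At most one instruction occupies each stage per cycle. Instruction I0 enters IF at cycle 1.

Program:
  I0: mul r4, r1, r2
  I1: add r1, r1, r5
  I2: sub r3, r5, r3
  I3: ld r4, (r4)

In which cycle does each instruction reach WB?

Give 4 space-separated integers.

Answer: 5 6 7 8

Derivation:
I0 mul r4 <- r1,r2: IF@1 ID@2 stall=0 (-) EX@3 MEM@4 WB@5
I1 add r1 <- r1,r5: IF@2 ID@3 stall=0 (-) EX@4 MEM@5 WB@6
I2 sub r3 <- r5,r3: IF@3 ID@4 stall=0 (-) EX@5 MEM@6 WB@7
I3 ld r4 <- r4: IF@4 ID@5 stall=0 (-) EX@6 MEM@7 WB@8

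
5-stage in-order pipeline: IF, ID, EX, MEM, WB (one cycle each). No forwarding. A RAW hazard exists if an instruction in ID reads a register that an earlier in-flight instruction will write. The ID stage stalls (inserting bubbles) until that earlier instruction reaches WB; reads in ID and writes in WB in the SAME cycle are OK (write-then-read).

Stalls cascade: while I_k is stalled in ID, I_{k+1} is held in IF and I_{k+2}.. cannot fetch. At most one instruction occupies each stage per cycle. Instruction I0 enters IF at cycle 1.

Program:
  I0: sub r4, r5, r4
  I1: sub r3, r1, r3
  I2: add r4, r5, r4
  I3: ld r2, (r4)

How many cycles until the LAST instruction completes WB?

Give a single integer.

I0 sub r4 <- r5,r4: IF@1 ID@2 stall=0 (-) EX@3 MEM@4 WB@5
I1 sub r3 <- r1,r3: IF@2 ID@3 stall=0 (-) EX@4 MEM@5 WB@6
I2 add r4 <- r5,r4: IF@3 ID@4 stall=1 (RAW on I0.r4 (WB@5)) EX@6 MEM@7 WB@8
I3 ld r2 <- r4: IF@4 ID@6 stall=2 (RAW on I2.r4 (WB@8)) EX@9 MEM@10 WB@11

Answer: 11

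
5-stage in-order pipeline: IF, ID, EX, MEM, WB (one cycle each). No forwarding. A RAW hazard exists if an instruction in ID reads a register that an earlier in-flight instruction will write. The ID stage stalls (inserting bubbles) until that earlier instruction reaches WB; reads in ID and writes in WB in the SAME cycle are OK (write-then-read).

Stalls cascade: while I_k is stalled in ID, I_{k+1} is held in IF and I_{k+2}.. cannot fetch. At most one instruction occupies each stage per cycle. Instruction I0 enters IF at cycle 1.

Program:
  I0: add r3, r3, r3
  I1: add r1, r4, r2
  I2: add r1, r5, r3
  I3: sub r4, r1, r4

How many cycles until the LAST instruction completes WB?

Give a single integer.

I0 add r3 <- r3,r3: IF@1 ID@2 stall=0 (-) EX@3 MEM@4 WB@5
I1 add r1 <- r4,r2: IF@2 ID@3 stall=0 (-) EX@4 MEM@5 WB@6
I2 add r1 <- r5,r3: IF@3 ID@4 stall=1 (RAW on I0.r3 (WB@5)) EX@6 MEM@7 WB@8
I3 sub r4 <- r1,r4: IF@4 ID@6 stall=2 (RAW on I2.r1 (WB@8)) EX@9 MEM@10 WB@11

Answer: 11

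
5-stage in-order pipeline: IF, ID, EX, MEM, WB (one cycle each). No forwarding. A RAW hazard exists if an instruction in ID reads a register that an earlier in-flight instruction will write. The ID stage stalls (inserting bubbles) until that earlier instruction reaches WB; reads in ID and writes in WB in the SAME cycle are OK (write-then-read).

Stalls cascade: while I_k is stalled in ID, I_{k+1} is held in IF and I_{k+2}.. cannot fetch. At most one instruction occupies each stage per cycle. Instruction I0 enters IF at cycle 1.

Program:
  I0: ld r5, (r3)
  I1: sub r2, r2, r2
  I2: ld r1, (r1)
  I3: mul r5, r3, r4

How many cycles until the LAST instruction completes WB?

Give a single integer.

I0 ld r5 <- r3: IF@1 ID@2 stall=0 (-) EX@3 MEM@4 WB@5
I1 sub r2 <- r2,r2: IF@2 ID@3 stall=0 (-) EX@4 MEM@5 WB@6
I2 ld r1 <- r1: IF@3 ID@4 stall=0 (-) EX@5 MEM@6 WB@7
I3 mul r5 <- r3,r4: IF@4 ID@5 stall=0 (-) EX@6 MEM@7 WB@8

Answer: 8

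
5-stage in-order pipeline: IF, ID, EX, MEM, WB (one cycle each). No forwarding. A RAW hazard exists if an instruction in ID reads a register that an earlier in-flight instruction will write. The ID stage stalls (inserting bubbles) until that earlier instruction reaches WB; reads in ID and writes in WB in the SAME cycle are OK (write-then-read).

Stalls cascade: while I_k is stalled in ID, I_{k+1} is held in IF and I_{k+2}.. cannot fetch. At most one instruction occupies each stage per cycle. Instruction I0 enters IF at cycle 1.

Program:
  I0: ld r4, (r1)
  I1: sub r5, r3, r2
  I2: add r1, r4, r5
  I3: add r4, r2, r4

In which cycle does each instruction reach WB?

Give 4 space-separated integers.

I0 ld r4 <- r1: IF@1 ID@2 stall=0 (-) EX@3 MEM@4 WB@5
I1 sub r5 <- r3,r2: IF@2 ID@3 stall=0 (-) EX@4 MEM@5 WB@6
I2 add r1 <- r4,r5: IF@3 ID@4 stall=2 (RAW on I1.r5 (WB@6)) EX@7 MEM@8 WB@9
I3 add r4 <- r2,r4: IF@4 ID@7 stall=0 (-) EX@8 MEM@9 WB@10

Answer: 5 6 9 10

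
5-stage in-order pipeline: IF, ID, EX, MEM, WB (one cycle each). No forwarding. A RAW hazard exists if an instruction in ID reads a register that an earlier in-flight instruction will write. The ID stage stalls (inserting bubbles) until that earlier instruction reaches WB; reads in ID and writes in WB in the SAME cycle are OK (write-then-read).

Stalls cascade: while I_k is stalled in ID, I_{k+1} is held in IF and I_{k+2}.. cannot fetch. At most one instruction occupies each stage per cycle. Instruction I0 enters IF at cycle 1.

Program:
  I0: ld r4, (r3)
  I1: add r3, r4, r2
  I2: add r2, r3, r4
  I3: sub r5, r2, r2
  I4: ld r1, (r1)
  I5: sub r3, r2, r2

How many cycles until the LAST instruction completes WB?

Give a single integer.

I0 ld r4 <- r3: IF@1 ID@2 stall=0 (-) EX@3 MEM@4 WB@5
I1 add r3 <- r4,r2: IF@2 ID@3 stall=2 (RAW on I0.r4 (WB@5)) EX@6 MEM@7 WB@8
I2 add r2 <- r3,r4: IF@3 ID@6 stall=2 (RAW on I1.r3 (WB@8)) EX@9 MEM@10 WB@11
I3 sub r5 <- r2,r2: IF@6 ID@9 stall=2 (RAW on I2.r2 (WB@11)) EX@12 MEM@13 WB@14
I4 ld r1 <- r1: IF@9 ID@12 stall=0 (-) EX@13 MEM@14 WB@15
I5 sub r3 <- r2,r2: IF@12 ID@13 stall=0 (-) EX@14 MEM@15 WB@16

Answer: 16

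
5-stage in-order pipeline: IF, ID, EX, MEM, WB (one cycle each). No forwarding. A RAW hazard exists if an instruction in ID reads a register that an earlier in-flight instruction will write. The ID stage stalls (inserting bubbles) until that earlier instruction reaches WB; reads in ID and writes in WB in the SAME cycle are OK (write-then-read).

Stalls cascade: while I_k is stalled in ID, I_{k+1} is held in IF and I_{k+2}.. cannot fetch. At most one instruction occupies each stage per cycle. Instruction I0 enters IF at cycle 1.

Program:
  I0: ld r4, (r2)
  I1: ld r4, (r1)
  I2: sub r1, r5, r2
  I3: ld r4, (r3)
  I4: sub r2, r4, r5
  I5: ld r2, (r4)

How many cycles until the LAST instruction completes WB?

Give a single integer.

Answer: 12

Derivation:
I0 ld r4 <- r2: IF@1 ID@2 stall=0 (-) EX@3 MEM@4 WB@5
I1 ld r4 <- r1: IF@2 ID@3 stall=0 (-) EX@4 MEM@5 WB@6
I2 sub r1 <- r5,r2: IF@3 ID@4 stall=0 (-) EX@5 MEM@6 WB@7
I3 ld r4 <- r3: IF@4 ID@5 stall=0 (-) EX@6 MEM@7 WB@8
I4 sub r2 <- r4,r5: IF@5 ID@6 stall=2 (RAW on I3.r4 (WB@8)) EX@9 MEM@10 WB@11
I5 ld r2 <- r4: IF@6 ID@9 stall=0 (-) EX@10 MEM@11 WB@12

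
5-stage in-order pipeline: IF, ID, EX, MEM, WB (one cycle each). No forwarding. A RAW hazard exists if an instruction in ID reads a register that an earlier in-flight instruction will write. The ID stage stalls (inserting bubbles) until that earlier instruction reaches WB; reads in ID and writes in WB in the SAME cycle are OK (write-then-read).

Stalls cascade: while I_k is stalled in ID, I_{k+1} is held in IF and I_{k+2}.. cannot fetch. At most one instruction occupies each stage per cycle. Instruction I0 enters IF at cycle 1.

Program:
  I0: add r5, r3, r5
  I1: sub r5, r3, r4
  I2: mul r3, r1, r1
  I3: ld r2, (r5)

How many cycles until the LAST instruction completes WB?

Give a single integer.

I0 add r5 <- r3,r5: IF@1 ID@2 stall=0 (-) EX@3 MEM@4 WB@5
I1 sub r5 <- r3,r4: IF@2 ID@3 stall=0 (-) EX@4 MEM@5 WB@6
I2 mul r3 <- r1,r1: IF@3 ID@4 stall=0 (-) EX@5 MEM@6 WB@7
I3 ld r2 <- r5: IF@4 ID@5 stall=1 (RAW on I1.r5 (WB@6)) EX@7 MEM@8 WB@9

Answer: 9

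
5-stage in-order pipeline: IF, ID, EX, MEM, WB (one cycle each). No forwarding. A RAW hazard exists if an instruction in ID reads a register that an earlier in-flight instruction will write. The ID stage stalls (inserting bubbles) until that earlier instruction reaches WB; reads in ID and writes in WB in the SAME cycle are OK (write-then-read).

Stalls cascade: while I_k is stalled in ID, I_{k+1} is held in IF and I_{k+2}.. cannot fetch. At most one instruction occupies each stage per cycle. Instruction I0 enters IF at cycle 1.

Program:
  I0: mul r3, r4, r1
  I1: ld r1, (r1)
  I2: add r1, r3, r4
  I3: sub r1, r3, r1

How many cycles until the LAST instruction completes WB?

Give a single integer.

I0 mul r3 <- r4,r1: IF@1 ID@2 stall=0 (-) EX@3 MEM@4 WB@5
I1 ld r1 <- r1: IF@2 ID@3 stall=0 (-) EX@4 MEM@5 WB@6
I2 add r1 <- r3,r4: IF@3 ID@4 stall=1 (RAW on I0.r3 (WB@5)) EX@6 MEM@7 WB@8
I3 sub r1 <- r3,r1: IF@4 ID@6 stall=2 (RAW on I2.r1 (WB@8)) EX@9 MEM@10 WB@11

Answer: 11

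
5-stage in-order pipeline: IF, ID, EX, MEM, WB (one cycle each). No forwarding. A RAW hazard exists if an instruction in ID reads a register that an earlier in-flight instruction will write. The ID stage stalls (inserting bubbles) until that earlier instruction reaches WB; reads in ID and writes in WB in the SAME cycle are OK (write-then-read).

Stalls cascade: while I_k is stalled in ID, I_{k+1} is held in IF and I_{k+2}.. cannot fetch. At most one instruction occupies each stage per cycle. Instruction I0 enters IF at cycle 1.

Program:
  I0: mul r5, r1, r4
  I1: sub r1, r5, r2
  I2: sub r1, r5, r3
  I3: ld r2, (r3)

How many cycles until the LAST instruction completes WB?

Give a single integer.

Answer: 10

Derivation:
I0 mul r5 <- r1,r4: IF@1 ID@2 stall=0 (-) EX@3 MEM@4 WB@5
I1 sub r1 <- r5,r2: IF@2 ID@3 stall=2 (RAW on I0.r5 (WB@5)) EX@6 MEM@7 WB@8
I2 sub r1 <- r5,r3: IF@3 ID@6 stall=0 (-) EX@7 MEM@8 WB@9
I3 ld r2 <- r3: IF@6 ID@7 stall=0 (-) EX@8 MEM@9 WB@10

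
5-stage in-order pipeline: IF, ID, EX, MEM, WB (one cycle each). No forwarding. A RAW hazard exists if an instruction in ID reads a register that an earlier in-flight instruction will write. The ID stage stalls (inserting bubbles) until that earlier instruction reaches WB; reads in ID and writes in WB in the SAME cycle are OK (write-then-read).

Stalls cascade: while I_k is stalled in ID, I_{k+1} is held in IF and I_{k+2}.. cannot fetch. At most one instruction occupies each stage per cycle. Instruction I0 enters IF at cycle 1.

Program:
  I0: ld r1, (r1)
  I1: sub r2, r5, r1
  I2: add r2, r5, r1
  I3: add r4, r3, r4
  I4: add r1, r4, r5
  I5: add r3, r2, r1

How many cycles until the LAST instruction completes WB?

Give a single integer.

Answer: 16

Derivation:
I0 ld r1 <- r1: IF@1 ID@2 stall=0 (-) EX@3 MEM@4 WB@5
I1 sub r2 <- r5,r1: IF@2 ID@3 stall=2 (RAW on I0.r1 (WB@5)) EX@6 MEM@7 WB@8
I2 add r2 <- r5,r1: IF@3 ID@6 stall=0 (-) EX@7 MEM@8 WB@9
I3 add r4 <- r3,r4: IF@6 ID@7 stall=0 (-) EX@8 MEM@9 WB@10
I4 add r1 <- r4,r5: IF@7 ID@8 stall=2 (RAW on I3.r4 (WB@10)) EX@11 MEM@12 WB@13
I5 add r3 <- r2,r1: IF@8 ID@11 stall=2 (RAW on I4.r1 (WB@13)) EX@14 MEM@15 WB@16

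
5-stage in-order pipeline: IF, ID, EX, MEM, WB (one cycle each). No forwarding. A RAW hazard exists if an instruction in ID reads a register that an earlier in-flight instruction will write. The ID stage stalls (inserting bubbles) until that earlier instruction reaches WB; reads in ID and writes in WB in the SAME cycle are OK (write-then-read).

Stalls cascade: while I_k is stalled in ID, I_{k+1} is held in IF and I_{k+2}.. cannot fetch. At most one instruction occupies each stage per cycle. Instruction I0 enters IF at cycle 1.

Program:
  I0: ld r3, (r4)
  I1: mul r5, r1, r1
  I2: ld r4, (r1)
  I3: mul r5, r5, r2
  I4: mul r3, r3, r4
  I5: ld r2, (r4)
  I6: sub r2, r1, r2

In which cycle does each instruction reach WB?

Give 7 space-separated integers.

I0 ld r3 <- r4: IF@1 ID@2 stall=0 (-) EX@3 MEM@4 WB@5
I1 mul r5 <- r1,r1: IF@2 ID@3 stall=0 (-) EX@4 MEM@5 WB@6
I2 ld r4 <- r1: IF@3 ID@4 stall=0 (-) EX@5 MEM@6 WB@7
I3 mul r5 <- r5,r2: IF@4 ID@5 stall=1 (RAW on I1.r5 (WB@6)) EX@7 MEM@8 WB@9
I4 mul r3 <- r3,r4: IF@5 ID@7 stall=0 (-) EX@8 MEM@9 WB@10
I5 ld r2 <- r4: IF@7 ID@8 stall=0 (-) EX@9 MEM@10 WB@11
I6 sub r2 <- r1,r2: IF@8 ID@9 stall=2 (RAW on I5.r2 (WB@11)) EX@12 MEM@13 WB@14

Answer: 5 6 7 9 10 11 14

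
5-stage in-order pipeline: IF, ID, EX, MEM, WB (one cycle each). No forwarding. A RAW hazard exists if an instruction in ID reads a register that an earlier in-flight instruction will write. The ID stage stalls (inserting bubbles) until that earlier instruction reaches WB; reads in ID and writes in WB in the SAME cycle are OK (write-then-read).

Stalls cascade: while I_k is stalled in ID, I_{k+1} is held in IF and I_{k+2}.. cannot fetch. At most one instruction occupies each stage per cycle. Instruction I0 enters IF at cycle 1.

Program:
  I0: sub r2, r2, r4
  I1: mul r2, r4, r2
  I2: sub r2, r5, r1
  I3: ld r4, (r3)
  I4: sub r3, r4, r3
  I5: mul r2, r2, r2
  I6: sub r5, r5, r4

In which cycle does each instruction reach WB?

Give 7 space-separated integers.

I0 sub r2 <- r2,r4: IF@1 ID@2 stall=0 (-) EX@3 MEM@4 WB@5
I1 mul r2 <- r4,r2: IF@2 ID@3 stall=2 (RAW on I0.r2 (WB@5)) EX@6 MEM@7 WB@8
I2 sub r2 <- r5,r1: IF@3 ID@6 stall=0 (-) EX@7 MEM@8 WB@9
I3 ld r4 <- r3: IF@6 ID@7 stall=0 (-) EX@8 MEM@9 WB@10
I4 sub r3 <- r4,r3: IF@7 ID@8 stall=2 (RAW on I3.r4 (WB@10)) EX@11 MEM@12 WB@13
I5 mul r2 <- r2,r2: IF@8 ID@11 stall=0 (-) EX@12 MEM@13 WB@14
I6 sub r5 <- r5,r4: IF@11 ID@12 stall=0 (-) EX@13 MEM@14 WB@15

Answer: 5 8 9 10 13 14 15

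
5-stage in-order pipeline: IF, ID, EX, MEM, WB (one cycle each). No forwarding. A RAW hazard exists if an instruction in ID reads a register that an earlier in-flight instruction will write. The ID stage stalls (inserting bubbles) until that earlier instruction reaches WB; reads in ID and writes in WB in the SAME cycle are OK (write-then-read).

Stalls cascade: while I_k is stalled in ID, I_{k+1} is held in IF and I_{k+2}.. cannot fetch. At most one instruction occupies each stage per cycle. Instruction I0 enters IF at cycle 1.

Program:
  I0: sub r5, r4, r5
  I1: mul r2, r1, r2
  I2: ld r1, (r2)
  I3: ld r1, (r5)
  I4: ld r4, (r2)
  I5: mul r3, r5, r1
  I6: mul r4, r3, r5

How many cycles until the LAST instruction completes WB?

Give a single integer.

I0 sub r5 <- r4,r5: IF@1 ID@2 stall=0 (-) EX@3 MEM@4 WB@5
I1 mul r2 <- r1,r2: IF@2 ID@3 stall=0 (-) EX@4 MEM@5 WB@6
I2 ld r1 <- r2: IF@3 ID@4 stall=2 (RAW on I1.r2 (WB@6)) EX@7 MEM@8 WB@9
I3 ld r1 <- r5: IF@4 ID@7 stall=0 (-) EX@8 MEM@9 WB@10
I4 ld r4 <- r2: IF@7 ID@8 stall=0 (-) EX@9 MEM@10 WB@11
I5 mul r3 <- r5,r1: IF@8 ID@9 stall=1 (RAW on I3.r1 (WB@10)) EX@11 MEM@12 WB@13
I6 mul r4 <- r3,r5: IF@9 ID@11 stall=2 (RAW on I5.r3 (WB@13)) EX@14 MEM@15 WB@16

Answer: 16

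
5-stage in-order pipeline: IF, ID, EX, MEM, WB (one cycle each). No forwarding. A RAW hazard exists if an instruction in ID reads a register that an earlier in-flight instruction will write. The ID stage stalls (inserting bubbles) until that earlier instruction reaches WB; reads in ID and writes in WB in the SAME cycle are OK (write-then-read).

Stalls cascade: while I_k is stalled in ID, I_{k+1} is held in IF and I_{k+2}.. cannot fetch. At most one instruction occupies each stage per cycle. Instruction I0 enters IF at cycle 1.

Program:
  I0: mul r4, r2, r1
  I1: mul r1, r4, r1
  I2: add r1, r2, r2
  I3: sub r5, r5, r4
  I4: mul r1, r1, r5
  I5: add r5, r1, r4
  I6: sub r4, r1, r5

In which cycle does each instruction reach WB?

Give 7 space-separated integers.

I0 mul r4 <- r2,r1: IF@1 ID@2 stall=0 (-) EX@3 MEM@4 WB@5
I1 mul r1 <- r4,r1: IF@2 ID@3 stall=2 (RAW on I0.r4 (WB@5)) EX@6 MEM@7 WB@8
I2 add r1 <- r2,r2: IF@3 ID@6 stall=0 (-) EX@7 MEM@8 WB@9
I3 sub r5 <- r5,r4: IF@6 ID@7 stall=0 (-) EX@8 MEM@9 WB@10
I4 mul r1 <- r1,r5: IF@7 ID@8 stall=2 (RAW on I3.r5 (WB@10)) EX@11 MEM@12 WB@13
I5 add r5 <- r1,r4: IF@8 ID@11 stall=2 (RAW on I4.r1 (WB@13)) EX@14 MEM@15 WB@16
I6 sub r4 <- r1,r5: IF@11 ID@14 stall=2 (RAW on I5.r5 (WB@16)) EX@17 MEM@18 WB@19

Answer: 5 8 9 10 13 16 19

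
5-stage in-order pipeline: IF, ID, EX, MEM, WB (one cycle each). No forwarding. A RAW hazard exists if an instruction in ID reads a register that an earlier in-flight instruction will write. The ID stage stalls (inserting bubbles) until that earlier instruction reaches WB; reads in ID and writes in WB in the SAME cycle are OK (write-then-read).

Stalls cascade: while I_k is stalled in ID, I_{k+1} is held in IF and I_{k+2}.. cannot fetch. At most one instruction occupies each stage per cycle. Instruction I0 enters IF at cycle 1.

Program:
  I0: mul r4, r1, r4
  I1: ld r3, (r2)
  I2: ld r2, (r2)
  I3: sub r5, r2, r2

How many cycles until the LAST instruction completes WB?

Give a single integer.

Answer: 10

Derivation:
I0 mul r4 <- r1,r4: IF@1 ID@2 stall=0 (-) EX@3 MEM@4 WB@5
I1 ld r3 <- r2: IF@2 ID@3 stall=0 (-) EX@4 MEM@5 WB@6
I2 ld r2 <- r2: IF@3 ID@4 stall=0 (-) EX@5 MEM@6 WB@7
I3 sub r5 <- r2,r2: IF@4 ID@5 stall=2 (RAW on I2.r2 (WB@7)) EX@8 MEM@9 WB@10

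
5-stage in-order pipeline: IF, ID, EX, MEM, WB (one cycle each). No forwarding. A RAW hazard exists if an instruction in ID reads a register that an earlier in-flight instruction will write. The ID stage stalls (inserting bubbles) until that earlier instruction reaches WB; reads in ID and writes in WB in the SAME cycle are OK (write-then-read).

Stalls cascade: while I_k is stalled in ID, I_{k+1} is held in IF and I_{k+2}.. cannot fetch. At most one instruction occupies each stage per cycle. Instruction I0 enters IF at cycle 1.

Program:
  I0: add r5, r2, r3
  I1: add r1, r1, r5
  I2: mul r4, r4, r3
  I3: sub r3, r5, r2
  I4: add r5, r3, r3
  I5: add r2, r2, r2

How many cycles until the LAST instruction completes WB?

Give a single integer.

I0 add r5 <- r2,r3: IF@1 ID@2 stall=0 (-) EX@3 MEM@4 WB@5
I1 add r1 <- r1,r5: IF@2 ID@3 stall=2 (RAW on I0.r5 (WB@5)) EX@6 MEM@7 WB@8
I2 mul r4 <- r4,r3: IF@3 ID@6 stall=0 (-) EX@7 MEM@8 WB@9
I3 sub r3 <- r5,r2: IF@6 ID@7 stall=0 (-) EX@8 MEM@9 WB@10
I4 add r5 <- r3,r3: IF@7 ID@8 stall=2 (RAW on I3.r3 (WB@10)) EX@11 MEM@12 WB@13
I5 add r2 <- r2,r2: IF@8 ID@11 stall=0 (-) EX@12 MEM@13 WB@14

Answer: 14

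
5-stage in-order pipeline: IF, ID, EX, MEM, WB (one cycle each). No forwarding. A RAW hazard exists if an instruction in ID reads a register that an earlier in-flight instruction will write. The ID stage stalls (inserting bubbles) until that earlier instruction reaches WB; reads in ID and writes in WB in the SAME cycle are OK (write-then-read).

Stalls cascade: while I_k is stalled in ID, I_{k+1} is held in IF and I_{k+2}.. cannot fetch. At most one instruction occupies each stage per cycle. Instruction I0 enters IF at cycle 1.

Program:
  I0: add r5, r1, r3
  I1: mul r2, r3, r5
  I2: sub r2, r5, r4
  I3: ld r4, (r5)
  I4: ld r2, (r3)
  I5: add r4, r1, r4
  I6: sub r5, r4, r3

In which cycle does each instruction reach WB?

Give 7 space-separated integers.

I0 add r5 <- r1,r3: IF@1 ID@2 stall=0 (-) EX@3 MEM@4 WB@5
I1 mul r2 <- r3,r5: IF@2 ID@3 stall=2 (RAW on I0.r5 (WB@5)) EX@6 MEM@7 WB@8
I2 sub r2 <- r5,r4: IF@3 ID@6 stall=0 (-) EX@7 MEM@8 WB@9
I3 ld r4 <- r5: IF@6 ID@7 stall=0 (-) EX@8 MEM@9 WB@10
I4 ld r2 <- r3: IF@7 ID@8 stall=0 (-) EX@9 MEM@10 WB@11
I5 add r4 <- r1,r4: IF@8 ID@9 stall=1 (RAW on I3.r4 (WB@10)) EX@11 MEM@12 WB@13
I6 sub r5 <- r4,r3: IF@9 ID@11 stall=2 (RAW on I5.r4 (WB@13)) EX@14 MEM@15 WB@16

Answer: 5 8 9 10 11 13 16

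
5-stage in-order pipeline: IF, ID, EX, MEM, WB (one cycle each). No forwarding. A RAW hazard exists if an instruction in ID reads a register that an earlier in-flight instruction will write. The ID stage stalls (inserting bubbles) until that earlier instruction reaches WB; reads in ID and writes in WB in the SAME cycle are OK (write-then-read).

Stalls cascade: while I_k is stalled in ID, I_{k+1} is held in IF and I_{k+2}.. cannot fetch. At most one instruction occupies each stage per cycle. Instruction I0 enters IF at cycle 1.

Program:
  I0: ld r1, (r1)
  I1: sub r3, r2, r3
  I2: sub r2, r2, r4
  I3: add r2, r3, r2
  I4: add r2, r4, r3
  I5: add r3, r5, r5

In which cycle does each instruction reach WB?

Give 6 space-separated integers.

I0 ld r1 <- r1: IF@1 ID@2 stall=0 (-) EX@3 MEM@4 WB@5
I1 sub r3 <- r2,r3: IF@2 ID@3 stall=0 (-) EX@4 MEM@5 WB@6
I2 sub r2 <- r2,r4: IF@3 ID@4 stall=0 (-) EX@5 MEM@6 WB@7
I3 add r2 <- r3,r2: IF@4 ID@5 stall=2 (RAW on I2.r2 (WB@7)) EX@8 MEM@9 WB@10
I4 add r2 <- r4,r3: IF@5 ID@8 stall=0 (-) EX@9 MEM@10 WB@11
I5 add r3 <- r5,r5: IF@8 ID@9 stall=0 (-) EX@10 MEM@11 WB@12

Answer: 5 6 7 10 11 12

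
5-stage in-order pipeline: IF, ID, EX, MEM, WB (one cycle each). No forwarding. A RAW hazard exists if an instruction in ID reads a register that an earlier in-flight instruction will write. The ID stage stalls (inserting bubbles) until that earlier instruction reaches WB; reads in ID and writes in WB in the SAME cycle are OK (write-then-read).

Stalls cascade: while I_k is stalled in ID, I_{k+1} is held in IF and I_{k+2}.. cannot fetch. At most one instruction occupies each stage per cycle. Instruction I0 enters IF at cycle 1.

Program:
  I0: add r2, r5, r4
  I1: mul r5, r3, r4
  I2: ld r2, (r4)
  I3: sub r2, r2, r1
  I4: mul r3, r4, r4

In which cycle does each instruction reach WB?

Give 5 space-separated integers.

Answer: 5 6 7 10 11

Derivation:
I0 add r2 <- r5,r4: IF@1 ID@2 stall=0 (-) EX@3 MEM@4 WB@5
I1 mul r5 <- r3,r4: IF@2 ID@3 stall=0 (-) EX@4 MEM@5 WB@6
I2 ld r2 <- r4: IF@3 ID@4 stall=0 (-) EX@5 MEM@6 WB@7
I3 sub r2 <- r2,r1: IF@4 ID@5 stall=2 (RAW on I2.r2 (WB@7)) EX@8 MEM@9 WB@10
I4 mul r3 <- r4,r4: IF@5 ID@8 stall=0 (-) EX@9 MEM@10 WB@11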